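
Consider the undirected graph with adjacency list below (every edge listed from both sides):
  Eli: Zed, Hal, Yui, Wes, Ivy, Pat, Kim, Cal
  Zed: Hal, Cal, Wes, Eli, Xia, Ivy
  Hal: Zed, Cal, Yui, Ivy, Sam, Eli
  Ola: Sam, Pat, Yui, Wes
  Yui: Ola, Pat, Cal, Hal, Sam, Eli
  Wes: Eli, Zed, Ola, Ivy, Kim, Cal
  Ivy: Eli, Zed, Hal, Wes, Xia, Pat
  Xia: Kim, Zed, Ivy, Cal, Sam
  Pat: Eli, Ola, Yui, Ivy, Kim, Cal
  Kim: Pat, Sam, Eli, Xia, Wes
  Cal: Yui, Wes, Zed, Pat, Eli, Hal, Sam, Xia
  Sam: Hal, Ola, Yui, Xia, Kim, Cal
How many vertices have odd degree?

Degrees: Eli:8, Zed:6, Hal:6, Ola:4, Yui:6, Wes:6, Ivy:6, Xia:5, Pat:6, Kim:5, Cal:8, Sam:6
Odd-degree vertices: Xia, Kim.

2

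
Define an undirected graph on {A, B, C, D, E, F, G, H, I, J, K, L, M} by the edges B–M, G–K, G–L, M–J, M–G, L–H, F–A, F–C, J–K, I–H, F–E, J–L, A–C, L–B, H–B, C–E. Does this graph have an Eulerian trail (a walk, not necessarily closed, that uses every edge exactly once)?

No

Degrees: A:2, B:3, C:3, D:0, E:2, F:3, G:3, H:3, I:1, J:3, K:2, L:4, M:3
Odd-degree vertices: B, C, F, G, H, I, J, M (8 total).
With 8 odd-degree vertices (more than two), no single trail can use every edge.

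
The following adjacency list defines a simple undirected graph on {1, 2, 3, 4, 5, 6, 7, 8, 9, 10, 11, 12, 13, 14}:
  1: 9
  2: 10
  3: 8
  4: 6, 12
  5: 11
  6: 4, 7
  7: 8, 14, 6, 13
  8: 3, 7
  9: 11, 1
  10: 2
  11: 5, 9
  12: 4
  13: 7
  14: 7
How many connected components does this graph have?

Component: {2, 10}
Component: {1, 5, 9, 11}
Component: {3, 4, 6, 7, 8, 12, 13, 14}

3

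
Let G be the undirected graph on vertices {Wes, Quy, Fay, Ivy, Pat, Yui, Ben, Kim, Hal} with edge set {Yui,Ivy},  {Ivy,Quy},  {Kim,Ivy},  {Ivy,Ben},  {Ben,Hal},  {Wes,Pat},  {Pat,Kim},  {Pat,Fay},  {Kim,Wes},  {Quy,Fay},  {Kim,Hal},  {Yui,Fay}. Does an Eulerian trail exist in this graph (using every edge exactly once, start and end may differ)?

Yes

Degrees: Wes:2, Quy:2, Fay:3, Ivy:4, Pat:3, Yui:2, Ben:2, Kim:4, Hal:2
Odd-degree vertices: Fay, Pat (2 total).
With 2 odd-degree vertices and all edges in one connected piece, an Eulerian trail exists (from Fay to Pat).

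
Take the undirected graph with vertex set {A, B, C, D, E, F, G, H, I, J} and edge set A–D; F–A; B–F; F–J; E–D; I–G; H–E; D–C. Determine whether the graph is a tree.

|V| = 10, |E| = 8.
It splits into 2 components, so it cannot be a tree.

No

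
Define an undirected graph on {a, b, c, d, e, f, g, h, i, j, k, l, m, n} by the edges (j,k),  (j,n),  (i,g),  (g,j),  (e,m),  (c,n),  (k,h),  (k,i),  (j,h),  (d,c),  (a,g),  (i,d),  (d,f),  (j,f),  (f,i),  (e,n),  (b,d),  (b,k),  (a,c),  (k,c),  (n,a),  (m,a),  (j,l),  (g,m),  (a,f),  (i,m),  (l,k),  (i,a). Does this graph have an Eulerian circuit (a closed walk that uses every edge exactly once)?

Degrees: a:6, b:2, c:4, d:4, e:2, f:4, g:4, h:2, i:6, j:6, k:6, l:2, m:4, n:4
All degrees are even and the non-isolated vertices are connected — an Eulerian circuit exists.

Yes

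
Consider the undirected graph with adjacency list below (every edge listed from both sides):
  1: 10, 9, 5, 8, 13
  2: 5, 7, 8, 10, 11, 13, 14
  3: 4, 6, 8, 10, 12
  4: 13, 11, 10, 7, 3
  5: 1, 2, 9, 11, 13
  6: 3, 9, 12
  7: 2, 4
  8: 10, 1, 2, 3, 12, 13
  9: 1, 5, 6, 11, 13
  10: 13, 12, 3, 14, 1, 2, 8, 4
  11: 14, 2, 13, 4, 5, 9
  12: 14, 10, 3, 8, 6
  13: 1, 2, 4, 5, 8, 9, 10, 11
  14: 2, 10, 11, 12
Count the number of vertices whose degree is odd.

8

Degrees: 1:5, 2:7, 3:5, 4:5, 5:5, 6:3, 7:2, 8:6, 9:5, 10:8, 11:6, 12:5, 13:8, 14:4
Odd-degree vertices: 1, 2, 3, 4, 5, 6, 9, 12.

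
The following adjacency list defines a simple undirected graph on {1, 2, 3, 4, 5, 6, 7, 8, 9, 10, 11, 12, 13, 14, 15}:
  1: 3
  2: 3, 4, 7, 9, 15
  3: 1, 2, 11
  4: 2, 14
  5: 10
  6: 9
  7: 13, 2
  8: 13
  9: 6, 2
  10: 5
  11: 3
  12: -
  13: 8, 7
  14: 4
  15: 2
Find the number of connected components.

Component: {12}
Component: {5, 10}
Component: {1, 2, 3, 4, 6, 7, 8, 9, 11, 13, 14, 15}

3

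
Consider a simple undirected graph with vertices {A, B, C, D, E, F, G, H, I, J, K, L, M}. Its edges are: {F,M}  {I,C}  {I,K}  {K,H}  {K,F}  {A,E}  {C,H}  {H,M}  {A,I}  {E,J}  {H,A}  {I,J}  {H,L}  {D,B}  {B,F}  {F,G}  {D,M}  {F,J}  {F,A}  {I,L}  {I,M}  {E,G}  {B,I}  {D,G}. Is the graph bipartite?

Partition the vertices as {D, E, F, H, I} vs {A, B, C, G, J, K, L, M}. Each listed edge has one endpoint in each part, so the graph is bipartite.

Yes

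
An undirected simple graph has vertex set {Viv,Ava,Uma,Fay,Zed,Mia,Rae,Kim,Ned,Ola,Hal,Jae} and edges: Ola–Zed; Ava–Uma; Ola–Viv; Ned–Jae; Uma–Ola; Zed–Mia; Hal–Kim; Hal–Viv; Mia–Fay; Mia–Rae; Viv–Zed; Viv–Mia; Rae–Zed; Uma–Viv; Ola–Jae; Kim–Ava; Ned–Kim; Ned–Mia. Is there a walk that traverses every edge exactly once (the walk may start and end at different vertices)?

No

Degrees: Viv:5, Ava:2, Uma:3, Fay:1, Zed:4, Mia:5, Rae:2, Kim:3, Ned:3, Ola:4, Hal:2, Jae:2
Odd-degree vertices: Viv, Uma, Fay, Mia, Kim, Ned (6 total).
With 6 odd-degree vertices (more than two), no single trail can use every edge.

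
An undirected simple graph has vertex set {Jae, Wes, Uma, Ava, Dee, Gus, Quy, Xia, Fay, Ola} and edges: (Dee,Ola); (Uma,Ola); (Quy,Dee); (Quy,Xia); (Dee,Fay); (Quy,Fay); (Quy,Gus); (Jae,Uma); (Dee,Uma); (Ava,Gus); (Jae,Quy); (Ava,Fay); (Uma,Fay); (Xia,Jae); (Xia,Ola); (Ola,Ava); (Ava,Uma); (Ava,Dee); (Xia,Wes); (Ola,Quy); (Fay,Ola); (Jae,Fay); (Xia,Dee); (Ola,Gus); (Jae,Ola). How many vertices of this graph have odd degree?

Degrees: Jae:5, Wes:1, Uma:5, Ava:5, Dee:6, Gus:3, Quy:6, Xia:5, Fay:6, Ola:8
Odd-degree vertices: Jae, Wes, Uma, Ava, Gus, Xia.

6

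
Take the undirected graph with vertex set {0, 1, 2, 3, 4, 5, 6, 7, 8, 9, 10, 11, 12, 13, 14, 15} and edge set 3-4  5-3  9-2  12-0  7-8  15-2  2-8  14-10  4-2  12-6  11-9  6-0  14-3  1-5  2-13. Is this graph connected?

No

Component: {0, 6, 12}
Component: {1, 2, 3, 4, 5, 7, 8, 9, 10, 11, 13, 14, 15}
No edge joins these 2 groups, so the graph is disconnected.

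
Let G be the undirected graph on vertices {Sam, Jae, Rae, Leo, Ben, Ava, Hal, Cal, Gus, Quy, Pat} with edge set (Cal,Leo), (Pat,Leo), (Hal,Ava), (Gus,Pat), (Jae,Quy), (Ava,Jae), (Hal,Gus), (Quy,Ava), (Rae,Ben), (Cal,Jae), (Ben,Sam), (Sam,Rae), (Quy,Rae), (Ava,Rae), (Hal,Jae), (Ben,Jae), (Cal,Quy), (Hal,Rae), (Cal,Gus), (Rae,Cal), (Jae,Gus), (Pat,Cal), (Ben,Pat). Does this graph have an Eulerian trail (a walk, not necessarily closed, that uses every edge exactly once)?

Degrees: Sam:2, Jae:6, Rae:6, Leo:2, Ben:4, Ava:4, Hal:4, Cal:6, Gus:4, Quy:4, Pat:4
Odd-degree vertices: none (0 total).
The non-isolated vertices are connected and exactly 0 have odd degree, so an Eulerian trail exists.

Yes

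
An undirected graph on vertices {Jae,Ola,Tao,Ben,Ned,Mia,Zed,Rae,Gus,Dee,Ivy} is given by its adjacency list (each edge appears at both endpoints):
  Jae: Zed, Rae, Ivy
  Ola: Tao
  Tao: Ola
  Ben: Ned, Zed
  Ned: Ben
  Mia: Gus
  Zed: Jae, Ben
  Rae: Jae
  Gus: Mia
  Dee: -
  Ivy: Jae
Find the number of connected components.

4

Component: {Dee}
Component: {Ola, Tao}
Component: {Mia, Gus}
Component: {Jae, Ben, Ned, Zed, Rae, Ivy}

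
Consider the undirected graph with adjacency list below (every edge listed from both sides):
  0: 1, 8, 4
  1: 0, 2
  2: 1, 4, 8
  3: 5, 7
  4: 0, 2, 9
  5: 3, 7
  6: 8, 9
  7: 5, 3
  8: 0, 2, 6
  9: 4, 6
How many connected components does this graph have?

2

Component: {3, 5, 7}
Component: {0, 1, 2, 4, 6, 8, 9}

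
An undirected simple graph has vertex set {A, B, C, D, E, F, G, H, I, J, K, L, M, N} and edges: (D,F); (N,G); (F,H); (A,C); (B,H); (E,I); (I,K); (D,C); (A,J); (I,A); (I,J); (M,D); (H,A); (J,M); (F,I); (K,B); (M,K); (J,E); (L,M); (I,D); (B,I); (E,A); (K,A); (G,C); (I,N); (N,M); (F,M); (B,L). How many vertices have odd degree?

4

Degrees: A:6, B:4, C:3, D:4, E:3, F:4, G:2, H:3, I:8, J:4, K:4, L:2, M:6, N:3
Odd-degree vertices: C, E, H, N.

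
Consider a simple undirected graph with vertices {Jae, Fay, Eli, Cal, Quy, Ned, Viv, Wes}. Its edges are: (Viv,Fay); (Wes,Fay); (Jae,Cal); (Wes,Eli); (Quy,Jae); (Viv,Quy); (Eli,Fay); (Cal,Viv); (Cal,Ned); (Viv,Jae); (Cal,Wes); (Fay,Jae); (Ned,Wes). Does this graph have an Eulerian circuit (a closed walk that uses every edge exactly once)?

Degrees: Jae:4, Fay:4, Eli:2, Cal:4, Quy:2, Ned:2, Viv:4, Wes:4
Every vertex has even degree and the edges form a single connected piece, so an Eulerian circuit exists.

Yes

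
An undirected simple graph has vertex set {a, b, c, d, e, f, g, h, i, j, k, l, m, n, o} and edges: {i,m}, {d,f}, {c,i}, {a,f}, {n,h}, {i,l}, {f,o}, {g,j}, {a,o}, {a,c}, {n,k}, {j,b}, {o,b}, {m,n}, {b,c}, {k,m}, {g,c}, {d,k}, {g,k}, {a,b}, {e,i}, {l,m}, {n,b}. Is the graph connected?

Yes

A breadth-first search from a visits a, c, o, b, f, g, i, n, j, d, k, m, e, l, h — all 15 vertices — so the graph is connected.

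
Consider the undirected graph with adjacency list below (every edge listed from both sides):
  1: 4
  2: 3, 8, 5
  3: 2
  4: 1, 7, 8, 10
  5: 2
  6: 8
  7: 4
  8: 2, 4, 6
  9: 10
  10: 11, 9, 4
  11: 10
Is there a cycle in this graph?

No

|V| = 11, |E| = 10, number of components = 1.
A forest on 11 vertices with 1 component has exactly 10 edges, which matches — so no cycle.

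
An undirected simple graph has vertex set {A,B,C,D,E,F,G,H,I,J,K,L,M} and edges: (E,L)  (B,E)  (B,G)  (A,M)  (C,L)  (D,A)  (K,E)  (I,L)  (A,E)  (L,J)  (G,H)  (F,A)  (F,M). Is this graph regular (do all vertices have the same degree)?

No

Degrees: A:4, B:2, C:1, D:1, E:4, F:2, G:2, H:1, I:1, J:1, K:1, L:4, M:2
Degrees are not all equal (e.g. deg(C)=1 but deg(A)=4); not regular.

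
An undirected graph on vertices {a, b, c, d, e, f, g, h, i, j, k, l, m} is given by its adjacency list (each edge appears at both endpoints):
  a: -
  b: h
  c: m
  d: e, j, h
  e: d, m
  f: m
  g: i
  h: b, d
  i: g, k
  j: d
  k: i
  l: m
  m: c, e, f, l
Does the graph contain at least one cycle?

No

|V| = 13, |E| = 10, number of components = 3.
A forest on 13 vertices with 3 components has exactly 10 edges, which matches — so no cycle.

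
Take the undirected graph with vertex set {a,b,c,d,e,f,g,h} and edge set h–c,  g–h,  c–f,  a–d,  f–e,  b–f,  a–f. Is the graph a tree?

|V| = 8, |E| = 7.
It is connected with exactly 7 edges, hence acyclic — it is a tree.

Yes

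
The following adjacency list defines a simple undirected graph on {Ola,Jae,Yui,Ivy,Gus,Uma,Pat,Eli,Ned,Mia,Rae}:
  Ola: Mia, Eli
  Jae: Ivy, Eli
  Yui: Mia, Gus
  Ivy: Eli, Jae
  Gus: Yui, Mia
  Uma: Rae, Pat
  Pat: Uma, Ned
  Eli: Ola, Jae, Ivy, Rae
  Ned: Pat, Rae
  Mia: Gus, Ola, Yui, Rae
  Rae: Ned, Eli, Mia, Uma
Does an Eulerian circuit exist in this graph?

Degrees: Ola:2, Jae:2, Yui:2, Ivy:2, Gus:2, Uma:2, Pat:2, Eli:4, Ned:2, Mia:4, Rae:4
All degrees are even and the non-isolated vertices are connected — an Eulerian circuit exists.

Yes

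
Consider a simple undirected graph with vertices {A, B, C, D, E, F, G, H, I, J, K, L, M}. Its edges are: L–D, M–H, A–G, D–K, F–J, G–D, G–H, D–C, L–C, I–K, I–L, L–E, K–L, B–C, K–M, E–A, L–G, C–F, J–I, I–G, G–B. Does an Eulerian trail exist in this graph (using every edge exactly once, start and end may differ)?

Degrees: A:2, B:2, C:4, D:4, E:2, F:2, G:6, H:2, I:4, J:2, K:4, L:6, M:2
Odd-degree vertices: none (0 total).
The non-isolated vertices are connected and exactly 0 have odd degree, so an Eulerian trail exists.

Yes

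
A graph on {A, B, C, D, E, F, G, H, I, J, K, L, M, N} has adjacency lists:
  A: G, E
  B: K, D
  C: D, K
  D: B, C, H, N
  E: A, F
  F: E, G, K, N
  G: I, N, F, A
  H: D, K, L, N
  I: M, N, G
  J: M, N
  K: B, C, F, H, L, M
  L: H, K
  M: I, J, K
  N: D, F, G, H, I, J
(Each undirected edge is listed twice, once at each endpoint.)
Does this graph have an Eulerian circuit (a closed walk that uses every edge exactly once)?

No

Degrees: A:2, B:2, C:2, D:4, E:2, F:4, G:4, H:4, I:3, J:2, K:6, L:2, M:3, N:6
Vertices with odd degree: I, M. An Eulerian circuit requires all degrees even.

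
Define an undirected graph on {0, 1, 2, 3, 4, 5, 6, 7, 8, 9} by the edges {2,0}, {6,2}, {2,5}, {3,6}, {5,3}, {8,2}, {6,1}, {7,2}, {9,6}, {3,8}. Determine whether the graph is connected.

No

Component: {4}
Component: {0, 1, 2, 3, 5, 6, 7, 8, 9}
No edge joins these 2 groups, so the graph is disconnected.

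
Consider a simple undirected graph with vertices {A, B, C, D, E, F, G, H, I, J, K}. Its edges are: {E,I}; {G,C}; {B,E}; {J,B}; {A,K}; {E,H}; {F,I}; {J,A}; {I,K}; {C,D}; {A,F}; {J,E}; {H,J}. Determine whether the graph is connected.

Component: {C, D, G}
Component: {A, B, E, F, H, I, J, K}
No edge joins these 2 groups, so the graph is disconnected.

No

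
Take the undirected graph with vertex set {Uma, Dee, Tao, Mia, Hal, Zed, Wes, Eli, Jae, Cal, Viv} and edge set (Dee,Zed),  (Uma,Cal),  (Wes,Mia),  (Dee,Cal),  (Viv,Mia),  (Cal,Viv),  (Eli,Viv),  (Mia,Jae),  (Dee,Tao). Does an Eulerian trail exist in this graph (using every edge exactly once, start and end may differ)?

No

Degrees: Uma:1, Dee:3, Tao:1, Mia:3, Hal:0, Zed:1, Wes:1, Eli:1, Jae:1, Cal:3, Viv:3
Odd-degree vertices: Uma, Dee, Tao, Mia, Zed, Wes, Eli, Jae, Cal, Viv (10 total).
An Eulerian trail requires 0 or 2 odd-degree vertices; here there are 10.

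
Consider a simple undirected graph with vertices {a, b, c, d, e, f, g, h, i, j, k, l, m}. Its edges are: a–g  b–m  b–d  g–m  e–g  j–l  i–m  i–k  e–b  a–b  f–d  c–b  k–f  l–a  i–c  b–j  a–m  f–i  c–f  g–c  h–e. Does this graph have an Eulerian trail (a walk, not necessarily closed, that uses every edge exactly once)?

Degrees: a:4, b:6, c:4, d:2, e:3, f:4, g:4, h:1, i:4, j:2, k:2, l:2, m:4
Odd-degree vertices: e, h (2 total).
With 2 odd-degree vertices and all edges in one connected piece, an Eulerian trail exists (from e to h).

Yes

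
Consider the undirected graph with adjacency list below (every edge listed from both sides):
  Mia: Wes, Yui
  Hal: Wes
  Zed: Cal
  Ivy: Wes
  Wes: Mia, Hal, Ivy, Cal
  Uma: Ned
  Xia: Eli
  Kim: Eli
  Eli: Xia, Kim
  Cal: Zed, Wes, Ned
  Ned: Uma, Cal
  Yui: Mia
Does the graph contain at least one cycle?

|V| = 12, |E| = 10, number of components = 2.
Since 10 = 12 - 2, the graph is a forest and contains no cycle.

No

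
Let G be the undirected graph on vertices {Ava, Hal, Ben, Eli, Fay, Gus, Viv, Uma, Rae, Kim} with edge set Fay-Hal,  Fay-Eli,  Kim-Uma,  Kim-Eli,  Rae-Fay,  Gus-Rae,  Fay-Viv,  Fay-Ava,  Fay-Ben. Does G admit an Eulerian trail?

No

Degrees: Ava:1, Hal:1, Ben:1, Eli:2, Fay:6, Gus:1, Viv:1, Uma:1, Rae:2, Kim:2
Odd-degree vertices: Ava, Hal, Ben, Gus, Viv, Uma (6 total).
With 6 odd-degree vertices (more than two), no single trail can use every edge.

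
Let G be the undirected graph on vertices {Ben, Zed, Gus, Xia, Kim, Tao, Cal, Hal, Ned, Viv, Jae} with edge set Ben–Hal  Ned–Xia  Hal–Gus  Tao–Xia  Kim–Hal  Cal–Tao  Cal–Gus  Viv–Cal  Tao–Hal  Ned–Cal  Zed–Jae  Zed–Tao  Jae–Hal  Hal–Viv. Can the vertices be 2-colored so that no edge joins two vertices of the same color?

Yes

A valid 2-coloring puts {Zed, Xia, Cal, Hal} on one side and {Ben, Gus, Kim, Tao, Ned, Viv, Jae} on the other; every edge crosses between the two sides.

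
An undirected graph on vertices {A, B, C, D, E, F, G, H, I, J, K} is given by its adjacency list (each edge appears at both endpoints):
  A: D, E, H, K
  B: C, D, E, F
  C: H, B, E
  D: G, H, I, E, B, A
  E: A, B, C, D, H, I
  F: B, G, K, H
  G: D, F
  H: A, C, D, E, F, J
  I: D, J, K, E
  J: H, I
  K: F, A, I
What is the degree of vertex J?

2

Neighbors of J: H, I.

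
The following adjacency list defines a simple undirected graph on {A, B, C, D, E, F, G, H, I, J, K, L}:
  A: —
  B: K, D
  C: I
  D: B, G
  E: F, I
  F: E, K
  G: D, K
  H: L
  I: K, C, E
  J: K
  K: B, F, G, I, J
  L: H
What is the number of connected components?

3

Component: {A}
Component: {H, L}
Component: {B, C, D, E, F, G, I, J, K}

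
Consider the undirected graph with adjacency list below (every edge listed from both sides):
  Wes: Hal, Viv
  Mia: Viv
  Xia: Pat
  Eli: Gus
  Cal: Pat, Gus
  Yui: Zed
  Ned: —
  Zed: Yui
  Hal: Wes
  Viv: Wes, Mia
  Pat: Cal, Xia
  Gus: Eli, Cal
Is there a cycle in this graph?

No

The graph has 12 vertices, 8 edges, and 4 connected components.
A forest on 12 vertices with 4 components has exactly 8 edges, which matches — so no cycle.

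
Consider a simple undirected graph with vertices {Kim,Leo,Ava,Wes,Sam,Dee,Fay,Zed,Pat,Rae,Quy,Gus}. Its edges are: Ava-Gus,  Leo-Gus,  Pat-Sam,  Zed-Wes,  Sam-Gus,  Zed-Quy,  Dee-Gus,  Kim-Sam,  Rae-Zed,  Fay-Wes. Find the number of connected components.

Component: {Wes, Fay, Zed, Rae, Quy}
Component: {Kim, Leo, Ava, Sam, Dee, Pat, Gus}

2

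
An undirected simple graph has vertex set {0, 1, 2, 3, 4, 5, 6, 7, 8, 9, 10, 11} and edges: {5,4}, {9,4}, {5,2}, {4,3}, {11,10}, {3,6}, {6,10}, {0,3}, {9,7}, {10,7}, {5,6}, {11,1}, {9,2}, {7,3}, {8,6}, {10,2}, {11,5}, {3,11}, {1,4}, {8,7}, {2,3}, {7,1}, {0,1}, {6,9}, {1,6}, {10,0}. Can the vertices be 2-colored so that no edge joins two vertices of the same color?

A valid 2-coloring puts {1, 3, 5, 8, 9, 10} on one side and {0, 2, 4, 6, 7, 11} on the other; every edge crosses between the two sides.

Yes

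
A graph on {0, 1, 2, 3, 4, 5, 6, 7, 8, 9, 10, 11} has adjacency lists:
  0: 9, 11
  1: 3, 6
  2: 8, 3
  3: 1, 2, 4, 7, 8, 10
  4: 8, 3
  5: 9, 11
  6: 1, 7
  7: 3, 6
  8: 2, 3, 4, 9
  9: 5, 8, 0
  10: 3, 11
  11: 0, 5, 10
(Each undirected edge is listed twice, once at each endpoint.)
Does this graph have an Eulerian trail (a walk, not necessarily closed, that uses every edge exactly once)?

Degrees: 0:2, 1:2, 2:2, 3:6, 4:2, 5:2, 6:2, 7:2, 8:4, 9:3, 10:2, 11:3
Odd-degree vertices: 9, 11 (2 total).
The non-isolated vertices are connected and exactly 2 have odd degree, so an Eulerian trail exists (from 9 to 11).

Yes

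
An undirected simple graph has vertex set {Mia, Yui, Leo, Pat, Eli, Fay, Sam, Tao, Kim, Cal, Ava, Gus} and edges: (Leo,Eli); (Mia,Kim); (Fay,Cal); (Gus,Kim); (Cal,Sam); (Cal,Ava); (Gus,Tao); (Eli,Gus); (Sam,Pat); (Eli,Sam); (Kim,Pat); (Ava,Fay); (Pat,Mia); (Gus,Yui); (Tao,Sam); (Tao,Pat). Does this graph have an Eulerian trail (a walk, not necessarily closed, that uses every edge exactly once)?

No

Degrees: Mia:2, Yui:1, Leo:1, Pat:4, Eli:3, Fay:2, Sam:4, Tao:3, Kim:3, Cal:3, Ava:2, Gus:4
Odd-degree vertices: Yui, Leo, Eli, Tao, Kim, Cal (6 total).
An Eulerian trail requires 0 or 2 odd-degree vertices; here there are 6.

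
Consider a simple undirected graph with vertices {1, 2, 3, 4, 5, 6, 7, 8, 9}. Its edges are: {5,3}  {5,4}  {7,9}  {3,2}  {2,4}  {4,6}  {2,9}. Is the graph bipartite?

Yes

Color {1, 3, 4, 8, 9} black and {2, 5, 6, 7} white. No edge joins two same-colored vertices, so the graph is bipartite.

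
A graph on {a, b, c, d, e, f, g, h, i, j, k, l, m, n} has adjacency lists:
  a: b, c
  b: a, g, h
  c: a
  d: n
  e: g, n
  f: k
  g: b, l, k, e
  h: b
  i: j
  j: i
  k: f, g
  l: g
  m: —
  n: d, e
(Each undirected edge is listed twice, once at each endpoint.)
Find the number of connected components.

Component: {m}
Component: {i, j}
Component: {a, b, c, d, e, f, g, h, k, l, n}

3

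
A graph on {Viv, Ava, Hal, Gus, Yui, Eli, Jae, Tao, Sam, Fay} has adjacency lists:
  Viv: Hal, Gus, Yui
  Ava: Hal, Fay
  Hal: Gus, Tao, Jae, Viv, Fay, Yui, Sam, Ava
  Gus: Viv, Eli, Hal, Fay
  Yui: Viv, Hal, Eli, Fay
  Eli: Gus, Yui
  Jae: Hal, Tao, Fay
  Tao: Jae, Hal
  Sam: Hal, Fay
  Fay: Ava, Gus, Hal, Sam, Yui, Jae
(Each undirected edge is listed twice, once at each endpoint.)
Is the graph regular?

No

Degrees: Viv:3, Ava:2, Hal:8, Gus:4, Yui:4, Eli:2, Jae:3, Tao:2, Sam:2, Fay:6
Vertex Ava has degree 2 while Hal has degree 8, so the graph is not regular.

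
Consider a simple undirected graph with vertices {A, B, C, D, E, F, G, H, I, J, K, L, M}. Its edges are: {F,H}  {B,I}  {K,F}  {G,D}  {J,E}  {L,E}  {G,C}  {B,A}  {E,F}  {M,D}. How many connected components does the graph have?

Component: {A, B, I}
Component: {C, D, G, M}
Component: {E, F, H, J, K, L}

3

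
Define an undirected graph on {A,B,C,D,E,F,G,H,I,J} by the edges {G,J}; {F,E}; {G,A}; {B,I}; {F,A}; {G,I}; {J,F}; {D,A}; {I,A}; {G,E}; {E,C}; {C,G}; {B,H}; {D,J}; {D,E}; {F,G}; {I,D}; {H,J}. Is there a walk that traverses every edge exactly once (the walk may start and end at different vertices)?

Yes

Degrees: A:4, B:2, C:2, D:4, E:4, F:4, G:6, H:2, I:4, J:4
Odd-degree vertices: none (0 total).
The non-isolated vertices are connected and exactly 0 have odd degree, so an Eulerian trail exists.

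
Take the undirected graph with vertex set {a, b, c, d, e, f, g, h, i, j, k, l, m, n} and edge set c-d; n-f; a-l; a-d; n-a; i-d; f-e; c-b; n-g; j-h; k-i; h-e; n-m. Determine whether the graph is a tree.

The graph has 14 vertices and 13 edges.
It is connected with exactly 13 edges, hence acyclic — it is a tree.

Yes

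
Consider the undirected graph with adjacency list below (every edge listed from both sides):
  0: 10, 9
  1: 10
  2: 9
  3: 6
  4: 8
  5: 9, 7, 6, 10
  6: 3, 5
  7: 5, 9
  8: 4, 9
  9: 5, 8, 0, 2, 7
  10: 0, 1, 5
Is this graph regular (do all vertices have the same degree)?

No

Degrees: 0:2, 1:1, 2:1, 3:1, 4:1, 5:4, 6:2, 7:2, 8:2, 9:5, 10:3
Degrees are not all equal (e.g. deg(1)=1 but deg(9)=5); not regular.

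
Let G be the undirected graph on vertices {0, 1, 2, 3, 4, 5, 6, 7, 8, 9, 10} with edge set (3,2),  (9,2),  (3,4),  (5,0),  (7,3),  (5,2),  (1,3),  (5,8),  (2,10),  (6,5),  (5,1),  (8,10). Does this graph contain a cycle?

The graph has 11 vertices, 12 edges, and 1 connected component.
One cycle is 5-2-3-1-5.

Yes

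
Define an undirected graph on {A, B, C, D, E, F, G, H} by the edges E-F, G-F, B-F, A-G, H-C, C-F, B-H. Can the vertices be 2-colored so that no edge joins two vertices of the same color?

Color {B, C, D, E, G} black and {A, F, H} white. No edge joins two same-colored vertices, so the graph is bipartite.

Yes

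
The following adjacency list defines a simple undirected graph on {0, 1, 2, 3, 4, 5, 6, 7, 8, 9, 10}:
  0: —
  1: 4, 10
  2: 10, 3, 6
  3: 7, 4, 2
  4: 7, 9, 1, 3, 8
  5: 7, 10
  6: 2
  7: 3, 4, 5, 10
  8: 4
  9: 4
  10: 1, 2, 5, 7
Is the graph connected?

Component: {0}
Component: {1, 2, 3, 4, 5, 6, 7, 8, 9, 10}
No edge joins these 2 groups, so the graph is disconnected.

No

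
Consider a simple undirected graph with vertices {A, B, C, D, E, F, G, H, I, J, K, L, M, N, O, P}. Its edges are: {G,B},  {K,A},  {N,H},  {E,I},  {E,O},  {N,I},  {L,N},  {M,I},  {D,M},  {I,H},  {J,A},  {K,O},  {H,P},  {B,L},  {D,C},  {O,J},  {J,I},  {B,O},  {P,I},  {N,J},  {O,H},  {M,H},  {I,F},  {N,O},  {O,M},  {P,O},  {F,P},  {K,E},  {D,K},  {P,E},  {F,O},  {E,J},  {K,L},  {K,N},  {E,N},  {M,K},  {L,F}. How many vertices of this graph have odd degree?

12

Degrees: A:2, B:3, C:1, D:3, E:6, F:4, G:1, H:5, I:7, J:5, K:7, L:4, M:5, N:7, O:9, P:5
Odd-degree vertices: B, C, D, G, H, I, J, K, M, N, O, P.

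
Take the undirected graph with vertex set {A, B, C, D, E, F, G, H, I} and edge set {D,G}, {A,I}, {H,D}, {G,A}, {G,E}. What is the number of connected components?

Component: {B}
Component: {C}
Component: {F}
Component: {A, D, E, G, H, I}

4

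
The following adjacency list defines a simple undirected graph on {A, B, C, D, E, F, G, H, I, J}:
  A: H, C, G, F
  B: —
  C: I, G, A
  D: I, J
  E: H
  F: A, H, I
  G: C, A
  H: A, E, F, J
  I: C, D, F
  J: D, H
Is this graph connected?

Component: {B}
Component: {A, C, D, E, F, G, H, I, J}
There are 2 separate components, so the graph is not connected.

No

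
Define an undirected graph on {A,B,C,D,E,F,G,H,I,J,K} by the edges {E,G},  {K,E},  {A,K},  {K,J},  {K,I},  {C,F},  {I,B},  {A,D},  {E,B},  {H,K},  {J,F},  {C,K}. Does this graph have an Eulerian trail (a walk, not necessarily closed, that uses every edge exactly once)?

Degrees: A:2, B:2, C:2, D:1, E:3, F:2, G:1, H:1, I:2, J:2, K:6
Odd-degree vertices: D, E, G, H (4 total).
An Eulerian trail requires 0 or 2 odd-degree vertices; here there are 4.

No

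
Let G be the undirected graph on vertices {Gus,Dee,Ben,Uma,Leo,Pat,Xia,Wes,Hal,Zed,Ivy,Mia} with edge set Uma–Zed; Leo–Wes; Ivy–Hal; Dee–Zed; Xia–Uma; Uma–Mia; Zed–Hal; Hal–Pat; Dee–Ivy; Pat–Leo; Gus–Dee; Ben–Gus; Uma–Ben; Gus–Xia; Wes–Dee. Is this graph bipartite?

No

Xia-Gus-Dee-Zed-Uma-Xia is an odd cycle (length 5), and a bipartite graph can contain only even cycles.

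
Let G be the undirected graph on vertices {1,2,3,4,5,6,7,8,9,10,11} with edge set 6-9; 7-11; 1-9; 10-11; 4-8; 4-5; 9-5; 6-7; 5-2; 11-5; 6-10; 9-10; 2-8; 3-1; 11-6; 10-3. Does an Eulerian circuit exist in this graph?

Degrees: 1:2, 2:2, 3:2, 4:2, 5:4, 6:4, 7:2, 8:2, 9:4, 10:4, 11:4
Every vertex has even degree and the edges form a single connected piece, so an Eulerian circuit exists.

Yes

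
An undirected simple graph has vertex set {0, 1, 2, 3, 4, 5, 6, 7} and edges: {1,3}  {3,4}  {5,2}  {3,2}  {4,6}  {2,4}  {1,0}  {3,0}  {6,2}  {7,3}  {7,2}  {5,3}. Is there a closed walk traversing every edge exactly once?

No

Degrees: 0:2, 1:2, 2:5, 3:6, 4:3, 5:2, 6:2, 7:2
2, 4 have odd degree; an Eulerian circuit needs every degree to be even, so none exists.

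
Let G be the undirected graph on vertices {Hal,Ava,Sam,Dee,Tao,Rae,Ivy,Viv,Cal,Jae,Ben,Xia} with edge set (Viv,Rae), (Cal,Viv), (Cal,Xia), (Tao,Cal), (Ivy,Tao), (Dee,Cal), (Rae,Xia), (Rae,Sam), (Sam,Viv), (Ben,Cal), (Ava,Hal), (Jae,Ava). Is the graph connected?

Component: {Hal, Ava, Jae}
Component: {Sam, Dee, Tao, Rae, Ivy, Viv, Cal, Ben, Xia}
No edge joins these 2 groups, so the graph is disconnected.

No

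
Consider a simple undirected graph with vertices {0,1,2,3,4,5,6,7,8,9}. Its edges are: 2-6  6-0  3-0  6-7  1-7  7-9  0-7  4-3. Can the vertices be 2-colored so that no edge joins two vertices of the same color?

No

6-0-7-6 is an odd cycle (length 3), and a bipartite graph can contain only even cycles.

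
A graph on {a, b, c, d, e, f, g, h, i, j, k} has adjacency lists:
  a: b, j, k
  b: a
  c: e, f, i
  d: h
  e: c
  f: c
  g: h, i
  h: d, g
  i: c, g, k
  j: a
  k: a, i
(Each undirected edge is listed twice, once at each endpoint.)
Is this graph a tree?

Yes

The graph has 11 vertices and 10 edges.
It is connected with exactly 10 edges, hence acyclic — it is a tree.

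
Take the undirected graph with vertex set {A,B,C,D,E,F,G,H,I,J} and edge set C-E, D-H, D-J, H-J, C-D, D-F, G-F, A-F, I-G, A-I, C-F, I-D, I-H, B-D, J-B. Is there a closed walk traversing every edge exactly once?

No

Degrees: A:2, B:2, C:3, D:6, E:1, F:4, G:2, H:3, I:4, J:3
C, E, H, J have odd degree; an Eulerian circuit needs every degree to be even, so none exists.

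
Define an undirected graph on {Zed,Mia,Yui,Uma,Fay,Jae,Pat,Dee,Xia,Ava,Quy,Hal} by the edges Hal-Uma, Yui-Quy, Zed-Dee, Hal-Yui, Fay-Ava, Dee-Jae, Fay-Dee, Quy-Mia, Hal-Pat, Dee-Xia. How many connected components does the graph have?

Component: {Zed, Fay, Jae, Dee, Xia, Ava}
Component: {Mia, Yui, Uma, Pat, Quy, Hal}

2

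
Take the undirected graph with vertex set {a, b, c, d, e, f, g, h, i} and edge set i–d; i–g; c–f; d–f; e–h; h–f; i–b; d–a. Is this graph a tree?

Yes

The graph has 9 vertices and 8 edges.
Connected and |E| = |V| - 1, which characterizes a tree.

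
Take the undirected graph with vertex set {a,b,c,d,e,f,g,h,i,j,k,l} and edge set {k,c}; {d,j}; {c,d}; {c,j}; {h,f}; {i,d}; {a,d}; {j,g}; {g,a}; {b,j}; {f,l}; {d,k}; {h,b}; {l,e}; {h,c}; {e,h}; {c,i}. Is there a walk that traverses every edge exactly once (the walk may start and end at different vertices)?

Yes

Degrees: a:2, b:2, c:5, d:5, e:2, f:2, g:2, h:4, i:2, j:4, k:2, l:2
Odd-degree vertices: c, d (2 total).
The non-isolated vertices are connected and exactly 2 have odd degree, so an Eulerian trail exists (from c to d).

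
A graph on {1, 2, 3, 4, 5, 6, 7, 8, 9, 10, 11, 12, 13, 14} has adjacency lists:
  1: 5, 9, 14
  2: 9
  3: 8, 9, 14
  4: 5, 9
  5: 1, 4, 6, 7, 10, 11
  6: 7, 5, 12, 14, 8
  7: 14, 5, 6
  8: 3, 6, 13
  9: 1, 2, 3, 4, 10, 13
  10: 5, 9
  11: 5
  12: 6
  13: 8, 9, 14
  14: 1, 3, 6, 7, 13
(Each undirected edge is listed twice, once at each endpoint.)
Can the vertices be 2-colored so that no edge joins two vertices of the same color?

The cycle 7-6-14-7 has length 3, which is odd, so the graph is not bipartite.

No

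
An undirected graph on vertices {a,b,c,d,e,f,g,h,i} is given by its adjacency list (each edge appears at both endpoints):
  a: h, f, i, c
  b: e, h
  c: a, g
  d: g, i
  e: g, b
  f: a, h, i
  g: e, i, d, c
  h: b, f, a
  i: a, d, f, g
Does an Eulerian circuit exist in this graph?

Degrees: a:4, b:2, c:2, d:2, e:2, f:3, g:4, h:3, i:4
f, h have odd degree; an Eulerian circuit needs every degree to be even, so none exists.

No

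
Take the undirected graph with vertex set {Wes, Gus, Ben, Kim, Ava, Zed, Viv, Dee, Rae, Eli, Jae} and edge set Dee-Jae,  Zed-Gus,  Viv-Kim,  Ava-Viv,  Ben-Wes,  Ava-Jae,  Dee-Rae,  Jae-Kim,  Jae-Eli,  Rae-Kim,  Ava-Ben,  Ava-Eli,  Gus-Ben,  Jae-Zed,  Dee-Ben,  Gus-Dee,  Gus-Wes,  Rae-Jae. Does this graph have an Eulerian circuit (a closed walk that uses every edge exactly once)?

No

Degrees: Wes:2, Gus:4, Ben:4, Kim:3, Ava:4, Zed:2, Viv:2, Dee:4, Rae:3, Eli:2, Jae:6
Kim, Rae have odd degree; an Eulerian circuit needs every degree to be even, so none exists.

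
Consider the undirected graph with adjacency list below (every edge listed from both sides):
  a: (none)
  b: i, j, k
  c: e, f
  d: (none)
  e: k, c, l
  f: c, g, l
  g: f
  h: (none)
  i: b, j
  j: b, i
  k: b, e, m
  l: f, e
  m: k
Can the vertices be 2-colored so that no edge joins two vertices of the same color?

No

i-j-b-i is an odd cycle (length 3), and a bipartite graph can contain only even cycles.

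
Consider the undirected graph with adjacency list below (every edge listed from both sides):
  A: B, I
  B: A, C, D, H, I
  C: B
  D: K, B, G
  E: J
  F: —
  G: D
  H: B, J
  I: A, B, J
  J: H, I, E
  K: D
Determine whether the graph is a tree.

No

|V| = 11, |E| = 11.
It is not connected, so it is not a tree.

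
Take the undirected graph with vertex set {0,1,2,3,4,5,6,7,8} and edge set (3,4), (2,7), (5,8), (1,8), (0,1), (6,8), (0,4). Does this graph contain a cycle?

|V| = 9, |E| = 7, number of components = 2.
A forest on 9 vertices with 2 components has exactly 7 edges, which matches — so no cycle.

No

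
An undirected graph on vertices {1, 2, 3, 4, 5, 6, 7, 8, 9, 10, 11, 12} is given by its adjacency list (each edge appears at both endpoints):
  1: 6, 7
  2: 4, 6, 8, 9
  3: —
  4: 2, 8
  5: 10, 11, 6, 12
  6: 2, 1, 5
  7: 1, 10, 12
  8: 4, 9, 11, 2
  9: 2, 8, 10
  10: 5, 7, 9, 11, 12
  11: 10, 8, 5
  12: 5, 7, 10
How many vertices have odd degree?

Degrees: 1:2, 2:4, 3:0, 4:2, 5:4, 6:3, 7:3, 8:4, 9:3, 10:5, 11:3, 12:3
Odd-degree vertices: 6, 7, 9, 10, 11, 12.

6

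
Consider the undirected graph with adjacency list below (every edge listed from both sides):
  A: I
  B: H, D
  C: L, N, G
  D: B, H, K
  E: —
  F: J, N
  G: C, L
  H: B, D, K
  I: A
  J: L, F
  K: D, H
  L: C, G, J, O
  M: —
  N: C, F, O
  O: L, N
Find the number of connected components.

Component: {E}
Component: {M}
Component: {A, I}
Component: {B, D, H, K}
Component: {C, F, G, J, L, N, O}

5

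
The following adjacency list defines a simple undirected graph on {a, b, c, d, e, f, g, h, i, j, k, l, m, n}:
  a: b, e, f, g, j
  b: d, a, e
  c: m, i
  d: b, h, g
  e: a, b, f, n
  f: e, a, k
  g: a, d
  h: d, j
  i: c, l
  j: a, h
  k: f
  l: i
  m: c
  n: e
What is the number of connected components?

2

Component: {c, i, l, m}
Component: {a, b, d, e, f, g, h, j, k, n}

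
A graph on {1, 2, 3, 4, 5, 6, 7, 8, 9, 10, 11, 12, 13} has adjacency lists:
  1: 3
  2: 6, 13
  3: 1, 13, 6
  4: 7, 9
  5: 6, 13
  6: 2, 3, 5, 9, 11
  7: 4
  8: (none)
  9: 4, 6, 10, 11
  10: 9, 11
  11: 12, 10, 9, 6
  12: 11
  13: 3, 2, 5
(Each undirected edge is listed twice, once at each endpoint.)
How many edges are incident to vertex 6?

Neighbors of 6: 2, 3, 5, 9, 11.

5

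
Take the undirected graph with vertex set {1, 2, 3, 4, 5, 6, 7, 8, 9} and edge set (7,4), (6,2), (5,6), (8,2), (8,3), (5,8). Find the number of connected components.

Component: {1}
Component: {9}
Component: {4, 7}
Component: {2, 3, 5, 6, 8}

4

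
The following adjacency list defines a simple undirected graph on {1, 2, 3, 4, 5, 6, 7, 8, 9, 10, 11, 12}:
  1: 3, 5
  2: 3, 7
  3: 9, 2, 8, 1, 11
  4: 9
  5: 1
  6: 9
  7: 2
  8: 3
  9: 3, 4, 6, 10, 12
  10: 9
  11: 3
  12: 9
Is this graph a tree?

Yes

|V| = 12, |E| = 11.
Connected and |E| = |V| - 1, which characterizes a tree.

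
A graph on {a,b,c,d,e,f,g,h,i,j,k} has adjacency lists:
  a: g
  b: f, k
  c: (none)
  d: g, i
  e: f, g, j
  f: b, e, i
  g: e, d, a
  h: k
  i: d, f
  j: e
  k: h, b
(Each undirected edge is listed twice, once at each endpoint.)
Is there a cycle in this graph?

Yes

The graph has 11 vertices, 10 edges, and 2 connected components.
Since 10 > 11 - 2, a cycle must exist; for instance g-e-f-i-d-g.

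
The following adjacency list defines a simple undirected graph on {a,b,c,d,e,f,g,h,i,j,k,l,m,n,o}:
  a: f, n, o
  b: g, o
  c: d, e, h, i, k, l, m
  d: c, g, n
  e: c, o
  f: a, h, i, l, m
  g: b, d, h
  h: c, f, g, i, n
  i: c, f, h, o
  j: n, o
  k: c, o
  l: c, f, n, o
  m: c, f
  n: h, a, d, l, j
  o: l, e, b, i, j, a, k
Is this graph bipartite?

No

i-c-h-i is an odd cycle (length 3), and a bipartite graph can contain only even cycles.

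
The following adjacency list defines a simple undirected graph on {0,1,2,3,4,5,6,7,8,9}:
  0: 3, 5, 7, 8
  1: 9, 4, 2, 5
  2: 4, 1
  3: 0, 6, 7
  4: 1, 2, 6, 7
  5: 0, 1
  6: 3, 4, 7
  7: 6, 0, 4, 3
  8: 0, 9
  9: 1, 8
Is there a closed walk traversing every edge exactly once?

No

Degrees: 0:4, 1:4, 2:2, 3:3, 4:4, 5:2, 6:3, 7:4, 8:2, 9:2
3, 6 have odd degree; an Eulerian circuit needs every degree to be even, so none exists.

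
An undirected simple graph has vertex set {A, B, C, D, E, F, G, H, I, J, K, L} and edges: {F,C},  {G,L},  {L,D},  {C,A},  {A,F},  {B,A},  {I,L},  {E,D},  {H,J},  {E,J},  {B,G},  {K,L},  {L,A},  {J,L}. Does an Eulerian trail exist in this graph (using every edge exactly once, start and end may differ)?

No

Degrees: A:4, B:2, C:2, D:2, E:2, F:2, G:2, H:1, I:1, J:3, K:1, L:6
Odd-degree vertices: H, I, J, K (4 total).
An Eulerian trail requires 0 or 2 odd-degree vertices; here there are 4.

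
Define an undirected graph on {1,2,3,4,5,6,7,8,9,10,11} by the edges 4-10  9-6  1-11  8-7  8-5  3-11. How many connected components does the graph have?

Component: {2}
Component: {4, 10}
Component: {6, 9}
Component: {1, 3, 11}
Component: {5, 7, 8}

5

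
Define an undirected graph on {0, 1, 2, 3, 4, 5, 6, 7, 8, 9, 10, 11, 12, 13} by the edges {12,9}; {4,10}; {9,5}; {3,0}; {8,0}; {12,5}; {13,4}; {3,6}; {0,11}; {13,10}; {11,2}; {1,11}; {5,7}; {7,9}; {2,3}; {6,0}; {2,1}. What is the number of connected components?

3

Component: {4, 10, 13}
Component: {5, 7, 9, 12}
Component: {0, 1, 2, 3, 6, 8, 11}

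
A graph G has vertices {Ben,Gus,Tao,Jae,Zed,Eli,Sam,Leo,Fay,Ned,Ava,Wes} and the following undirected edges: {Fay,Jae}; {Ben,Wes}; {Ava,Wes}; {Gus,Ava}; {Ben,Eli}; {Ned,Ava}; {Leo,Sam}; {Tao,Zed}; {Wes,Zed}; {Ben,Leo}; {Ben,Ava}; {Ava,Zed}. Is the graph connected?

Component: {Jae, Fay}
Component: {Ben, Gus, Tao, Zed, Eli, Sam, Leo, Ned, Ava, Wes}
No edge joins these 2 groups, so the graph is disconnected.

No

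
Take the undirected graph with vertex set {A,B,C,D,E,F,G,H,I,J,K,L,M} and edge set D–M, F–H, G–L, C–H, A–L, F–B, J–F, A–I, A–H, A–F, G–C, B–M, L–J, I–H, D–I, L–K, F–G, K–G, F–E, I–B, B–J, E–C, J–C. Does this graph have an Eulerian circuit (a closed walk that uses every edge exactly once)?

Yes

Degrees: A:4, B:4, C:4, D:2, E:2, F:6, G:4, H:4, I:4, J:4, K:2, L:4, M:2
Every vertex has even degree and the edges form a single connected piece, so an Eulerian circuit exists.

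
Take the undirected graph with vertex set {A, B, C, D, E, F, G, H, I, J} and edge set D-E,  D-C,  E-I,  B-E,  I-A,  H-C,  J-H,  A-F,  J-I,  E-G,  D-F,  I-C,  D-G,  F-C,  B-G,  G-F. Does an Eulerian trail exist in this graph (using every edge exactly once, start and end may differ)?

Degrees: A:2, B:2, C:4, D:4, E:4, F:4, G:4, H:2, I:4, J:2
Odd-degree vertices: none (0 total).
With 0 odd-degree vertices and all edges in one connected piece, an Eulerian trail exists.

Yes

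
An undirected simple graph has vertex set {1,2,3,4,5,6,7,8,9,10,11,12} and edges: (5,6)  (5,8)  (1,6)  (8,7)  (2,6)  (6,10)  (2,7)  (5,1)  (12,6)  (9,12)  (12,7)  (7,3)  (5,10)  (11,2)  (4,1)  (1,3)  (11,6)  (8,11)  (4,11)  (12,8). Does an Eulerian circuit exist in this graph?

No

Degrees: 1:4, 2:3, 3:2, 4:2, 5:4, 6:6, 7:4, 8:4, 9:1, 10:2, 11:4, 12:4
2, 9 have odd degree; an Eulerian circuit needs every degree to be even, so none exists.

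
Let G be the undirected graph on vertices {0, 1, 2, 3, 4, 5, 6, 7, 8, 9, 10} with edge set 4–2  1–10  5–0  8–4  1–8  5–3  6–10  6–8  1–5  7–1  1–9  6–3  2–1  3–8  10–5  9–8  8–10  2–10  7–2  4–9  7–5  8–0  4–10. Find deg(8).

Neighbors of 8: 0, 1, 3, 4, 6, 9, 10.

7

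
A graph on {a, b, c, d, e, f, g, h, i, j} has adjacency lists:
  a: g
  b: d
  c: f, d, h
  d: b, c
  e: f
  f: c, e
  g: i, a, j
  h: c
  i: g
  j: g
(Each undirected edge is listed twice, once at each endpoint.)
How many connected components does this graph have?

Component: {a, g, i, j}
Component: {b, c, d, e, f, h}

2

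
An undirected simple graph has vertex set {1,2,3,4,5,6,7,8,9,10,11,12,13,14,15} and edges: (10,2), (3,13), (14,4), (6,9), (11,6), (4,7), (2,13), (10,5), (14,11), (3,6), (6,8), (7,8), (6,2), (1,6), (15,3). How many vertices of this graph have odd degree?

6

Degrees: 1:1, 2:3, 3:3, 4:2, 5:1, 6:6, 7:2, 8:2, 9:1, 10:2, 11:2, 12:0, 13:2, 14:2, 15:1
Odd-degree vertices: 1, 2, 3, 5, 9, 15.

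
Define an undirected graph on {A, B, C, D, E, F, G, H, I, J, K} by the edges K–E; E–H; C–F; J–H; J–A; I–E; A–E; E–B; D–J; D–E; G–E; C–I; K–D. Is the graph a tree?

|V| = 11, |E| = 13.
A tree on 11 vertices has exactly 10 edges; this graph has 13, so it contains a cycle and is not a tree.

No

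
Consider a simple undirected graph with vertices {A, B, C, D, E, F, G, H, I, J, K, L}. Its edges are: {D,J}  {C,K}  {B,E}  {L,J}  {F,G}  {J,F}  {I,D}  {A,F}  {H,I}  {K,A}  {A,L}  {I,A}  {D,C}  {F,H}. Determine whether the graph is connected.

Component: {B, E}
Component: {A, C, D, F, G, H, I, J, K, L}
No edge joins these 2 groups, so the graph is disconnected.

No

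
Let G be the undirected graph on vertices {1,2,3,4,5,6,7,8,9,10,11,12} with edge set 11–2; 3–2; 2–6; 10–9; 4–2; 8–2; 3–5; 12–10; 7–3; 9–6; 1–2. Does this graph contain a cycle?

No

|V| = 12, |E| = 11, number of components = 1.
Since 11 = 12 - 1, the graph is a forest and contains no cycle.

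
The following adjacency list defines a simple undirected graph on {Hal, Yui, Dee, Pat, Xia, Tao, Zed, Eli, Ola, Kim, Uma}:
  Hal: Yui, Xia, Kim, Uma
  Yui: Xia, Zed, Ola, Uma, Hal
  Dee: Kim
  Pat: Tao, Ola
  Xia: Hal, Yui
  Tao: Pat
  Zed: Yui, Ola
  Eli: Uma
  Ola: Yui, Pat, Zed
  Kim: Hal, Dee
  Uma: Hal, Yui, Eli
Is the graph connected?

A breadth-first search from Hal visits Hal, Xia, Kim, Uma, Yui, Dee, Eli, Zed, Ola, Pat, Tao — all 11 vertices — so the graph is connected.

Yes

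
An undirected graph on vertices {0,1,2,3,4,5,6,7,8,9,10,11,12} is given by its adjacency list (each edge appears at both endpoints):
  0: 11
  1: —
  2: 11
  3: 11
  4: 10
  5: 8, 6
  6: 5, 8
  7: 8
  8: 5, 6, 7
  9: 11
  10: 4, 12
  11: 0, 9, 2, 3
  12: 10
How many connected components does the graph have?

Component: {1}
Component: {4, 10, 12}
Component: {5, 6, 7, 8}
Component: {0, 2, 3, 9, 11}

4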